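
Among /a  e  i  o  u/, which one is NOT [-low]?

/e, o, u, i/ are all [-low]; /a/ (low unrounded vowel) is [+low].

a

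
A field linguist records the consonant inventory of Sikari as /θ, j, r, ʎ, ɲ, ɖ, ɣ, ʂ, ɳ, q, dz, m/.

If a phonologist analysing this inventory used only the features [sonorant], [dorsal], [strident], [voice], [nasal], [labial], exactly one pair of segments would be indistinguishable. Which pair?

On the given features, /ʎ/ and /j/ have an identical profile: [+sonorant], [+dorsal], [−strident], [+voice], [−nasal], [−labial]. No other two segments in the inventory coincide on all 6 features. (They do differ in [lateral], which is not among the given features.)

ʎ, j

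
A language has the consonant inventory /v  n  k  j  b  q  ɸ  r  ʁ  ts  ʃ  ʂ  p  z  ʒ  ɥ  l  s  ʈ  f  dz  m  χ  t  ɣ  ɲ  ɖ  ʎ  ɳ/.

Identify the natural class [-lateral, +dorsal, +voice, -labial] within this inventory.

Checking each segment against [-lateral], [+dorsal], [+voice], [-labial]: /j/ (palatal glide), /ʁ/ (voiced uvular fricative), /ɣ/ (voiced velar fricative), /ɲ/ (palatal nasal) satisfy every feature; every other segment in the inventory fails at least one.

j, ʁ, ɣ, ɲ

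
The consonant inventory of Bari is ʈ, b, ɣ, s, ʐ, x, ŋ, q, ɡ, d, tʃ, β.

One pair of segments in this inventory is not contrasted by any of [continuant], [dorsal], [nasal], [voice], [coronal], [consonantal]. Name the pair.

Both /ʈ/ and /tʃ/ are [−continuant], [−dorsal], [−nasal], [−voice], [+coronal], [+consonantal]. Since the list omits [strident], [delayed release] and [distributed] — which do distinguish the voiceless retroflex stop from the voiceless postalveolar affricate — this pair collapses; all other pairs remain distinct.

ʈ, tʃ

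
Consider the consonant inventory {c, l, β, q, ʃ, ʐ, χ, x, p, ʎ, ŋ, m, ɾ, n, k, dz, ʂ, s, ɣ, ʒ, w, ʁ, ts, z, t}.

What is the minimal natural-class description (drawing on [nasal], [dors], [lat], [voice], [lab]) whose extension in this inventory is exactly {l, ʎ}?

The target set is precisely the extension of [+lateral] in this inventory.

[+lat]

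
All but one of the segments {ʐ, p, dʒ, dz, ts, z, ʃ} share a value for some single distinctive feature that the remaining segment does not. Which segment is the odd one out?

p

/ts, dz, ʃ, ʐ, z, dʒ/ are all [+strident], but /p/ (voiceless bilabial stop) is [-strident]. No other single segment can be removed to leave a set sharing one feature value that the removed segment lacks, so /p/ is the odd one out.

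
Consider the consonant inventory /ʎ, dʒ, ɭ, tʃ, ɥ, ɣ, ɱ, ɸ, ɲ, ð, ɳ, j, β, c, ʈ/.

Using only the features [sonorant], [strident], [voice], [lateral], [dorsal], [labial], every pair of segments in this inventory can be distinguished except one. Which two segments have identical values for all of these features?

Both /ɲ/ and /j/ are [+sonorant], [−strident], [+voice], [−lateral], [+dorsal], [−labial]. Since the list omits [nasal] and [continuant] — which do distinguish the palatal nasal from the palatal glide — this pair collapses; all other pairs remain distinct.

ɲ, j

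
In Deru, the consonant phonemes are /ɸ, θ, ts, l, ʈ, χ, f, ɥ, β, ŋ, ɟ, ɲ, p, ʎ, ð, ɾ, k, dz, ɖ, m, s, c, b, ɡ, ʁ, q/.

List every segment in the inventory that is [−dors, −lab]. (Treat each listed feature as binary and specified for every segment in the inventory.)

θ, ts, l, ʈ, ð, ɾ, dz, ɖ, s

Eliminate segments failing any feature: /ɸ, f, β, p, m, b/ are [+labial]; /χ, ɥ, ŋ, ɟ, ɲ, ʎ, k, c, ɡ, ʁ, q/ are [+dorsal]. The remaining /θ, ts, l, ʈ, ð, ɾ, dz, ɖ, s/ satisfy [−dorsal], [−labial].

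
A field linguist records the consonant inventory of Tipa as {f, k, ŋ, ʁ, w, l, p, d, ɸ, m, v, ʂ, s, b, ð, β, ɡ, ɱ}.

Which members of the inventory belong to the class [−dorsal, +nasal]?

m, ɱ

Checking each segment against [−dorsal], [+nasal]: /m/ (bilabial nasal), /ɱ/ (labiodental nasal) satisfy every feature; every other segment in the inventory fails at least one.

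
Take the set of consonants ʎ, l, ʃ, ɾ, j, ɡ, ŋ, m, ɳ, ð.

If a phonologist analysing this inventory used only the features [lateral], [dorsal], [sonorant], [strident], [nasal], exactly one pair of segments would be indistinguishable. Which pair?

On the given features, /ɳ/ and /m/ have an identical profile: [−lateral], [−dorsal], [+sonorant], [−strident], [+nasal]. No other two segments in the inventory coincide on all 5 features. (They do differ in [labial] and [coronal], which are not among the given features.)

ɳ, m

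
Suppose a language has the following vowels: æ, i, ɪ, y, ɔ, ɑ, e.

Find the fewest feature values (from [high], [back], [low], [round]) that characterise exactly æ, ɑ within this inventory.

The target set is precisely the extension of [+low] in this inventory.

[+low]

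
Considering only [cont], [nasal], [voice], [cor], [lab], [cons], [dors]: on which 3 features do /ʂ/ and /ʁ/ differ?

[voice], [coronal], [dorsal]

The two segments share [+continuant], [−nasal], [−labial], [+consonantal]. The only features from the list on which they differ: /ʂ/ is [−voice] while /ʁ/ is [+voice]; /ʂ/ is [+coronal] while /ʁ/ is [−coronal]; /ʂ/ is [−dorsal] while /ʁ/ is [+dorsal].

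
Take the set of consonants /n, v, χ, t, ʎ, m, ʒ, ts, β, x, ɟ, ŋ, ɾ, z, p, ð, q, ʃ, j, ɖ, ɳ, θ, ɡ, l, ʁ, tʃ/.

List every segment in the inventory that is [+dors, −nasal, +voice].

Eliminate segments failing any feature: /n, v, t, m, ʒ, ts, β, ɾ, z, p, ð, ʃ, ɖ, ɳ, θ, l, tʃ/ are [−dorsal]; /χ, x, q/ are [−voice]; /ŋ/ is [+nasal]. The remaining /ʎ, ɟ, j, ɡ, ʁ/ satisfy [+dorsal], [−nasal], [+voice].

ʎ, ɟ, j, ɡ, ʁ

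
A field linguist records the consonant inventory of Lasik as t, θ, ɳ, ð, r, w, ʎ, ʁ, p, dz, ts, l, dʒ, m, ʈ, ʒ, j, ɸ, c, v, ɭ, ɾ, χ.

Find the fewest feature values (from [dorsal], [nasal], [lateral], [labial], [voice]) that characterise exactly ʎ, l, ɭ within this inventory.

/ʎ, l, ɭ/ are exactly the [+lateral] segments in the inventory, so a single feature suffices.

[+lateral]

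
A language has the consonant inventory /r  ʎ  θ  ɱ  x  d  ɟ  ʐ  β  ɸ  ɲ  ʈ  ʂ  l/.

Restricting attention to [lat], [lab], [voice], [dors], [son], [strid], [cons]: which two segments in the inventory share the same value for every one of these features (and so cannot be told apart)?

/ʈ/ (voiceless retroflex stop) and /θ/ (voiceless dental fricative) are both [−lateral], [−labial], [−voice], [−dorsal], [−sonorant], [−strident], [+consonantal], so none of the listed features separates them. (They do differ in [continuant], [anterior] and [distributed], which are not among the given features.) Every other pair in the inventory differs on at least one listed feature.

ʈ, θ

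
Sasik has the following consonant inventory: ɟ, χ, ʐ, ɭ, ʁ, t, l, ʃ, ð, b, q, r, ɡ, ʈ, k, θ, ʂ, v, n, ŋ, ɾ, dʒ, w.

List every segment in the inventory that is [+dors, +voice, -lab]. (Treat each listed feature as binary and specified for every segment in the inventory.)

Eliminate segments failing any feature: /χ, q, k/ are [-voice]; /ʐ, ɭ, t, l, ʃ, ð, b, r, ʈ, θ, ʂ, v, n, ɾ, dʒ/ are [-dorsal]; /w/ is [+labial]. The remaining /ɟ, ʁ, ɡ, ŋ/ satisfy [+dorsal], [+voice], [-labial].

ɟ, ʁ, ɡ, ŋ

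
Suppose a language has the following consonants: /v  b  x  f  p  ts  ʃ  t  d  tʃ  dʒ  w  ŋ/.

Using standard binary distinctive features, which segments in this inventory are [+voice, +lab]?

v, b, w

The [+voice] segments are /v, b, d, dʒ, w, ŋ/.
Intersecting with [+labial] leaves /v, b, w/.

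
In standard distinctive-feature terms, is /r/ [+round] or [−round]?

[−round]

/r/ is the alveolar trill. The feature [round] marks segments produced with lip rounding; /r/ lacks this property, so it is [−round].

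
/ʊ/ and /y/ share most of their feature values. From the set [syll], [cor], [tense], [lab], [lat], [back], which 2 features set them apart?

/ʊ/ (high back rounded lax vowel) and /y/ (high front rounded tense vowel) agree on [+syllabic], [−coronal], [+labial], [−lateral]. They differ on [back] (/ʊ/ [+], /y/ [−]), [tense] (/ʊ/ [−], /y/ [+]).

[back], [tense]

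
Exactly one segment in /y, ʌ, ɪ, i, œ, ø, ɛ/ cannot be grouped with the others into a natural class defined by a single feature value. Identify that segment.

ʌ

The remaining segments after removing /ʌ/ share [−back]; /ʌ/ (mid back unrounded lax vowel) is [+back]. For every other candidate removal, the leftover set fails to share any single feature value that the removed segment lacks.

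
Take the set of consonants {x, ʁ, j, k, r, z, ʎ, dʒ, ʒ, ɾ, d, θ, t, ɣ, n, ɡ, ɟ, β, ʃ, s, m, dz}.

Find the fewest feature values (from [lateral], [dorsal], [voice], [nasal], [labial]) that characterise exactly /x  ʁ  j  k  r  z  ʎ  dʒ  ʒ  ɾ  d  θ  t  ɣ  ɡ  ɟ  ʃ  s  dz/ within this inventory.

[−nasal, −labial]

The class [−nasal], [−labial] has exactly /x, ʁ, j, k, r, z, ʎ, dʒ, ʒ, ɾ, d, θ, t, ɣ, ɡ, ɟ, ʃ, s, dz/ as its extension in this inventory. No smaller conjunction from the listed features achieves this: [−labial] alone would also admit /n/; [−nasal] alone would also admit /β/; and checking the remaining single features turns up none with this extension.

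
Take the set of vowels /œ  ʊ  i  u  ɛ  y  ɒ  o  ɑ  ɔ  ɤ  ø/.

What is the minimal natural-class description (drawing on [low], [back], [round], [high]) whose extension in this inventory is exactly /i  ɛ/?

/i, ɛ/ are all [−back], [−round], and no other segment in the inventory matches both values. Dropping any one of them over-generates: [−round] alone would also admit /ɑ, ɤ/; [−back] alone would also admit /œ, y, ø/. No other single listed feature picks out exactly this set either, so fewer than two features will not do.

[−back, −round]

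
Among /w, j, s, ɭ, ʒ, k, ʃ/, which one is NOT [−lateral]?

ɭ

Every segment except /ɭ/ is [−lateral]. /ɭ/ (retroflex lateral approximant) is [+lateral], so it is the exception.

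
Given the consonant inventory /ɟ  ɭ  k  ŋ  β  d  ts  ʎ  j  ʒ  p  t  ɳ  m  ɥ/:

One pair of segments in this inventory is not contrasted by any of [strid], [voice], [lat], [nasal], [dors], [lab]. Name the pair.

ɟ, j

/ɟ/ (voiced palatal stop) and /j/ (palatal glide) are both [−strident], [+voice], [−lateral], [−nasal], [+dorsal], [−labial], so none of the listed features separates them. (They do differ in [sonorant] and [continuant], which are not among the given features.) Every other pair in the inventory differs on at least one listed feature.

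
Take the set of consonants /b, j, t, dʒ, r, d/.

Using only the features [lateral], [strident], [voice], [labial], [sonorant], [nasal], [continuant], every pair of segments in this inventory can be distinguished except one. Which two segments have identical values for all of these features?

j, r

/j/ (palatal glide) and /r/ (alveolar trill) are both [−lateral], [−strident], [+voice], [−labial], [+sonorant], [−nasal], [+continuant], so none of the listed features separates them. (They do differ in [dorsal], which is not among the given features.) Every other pair in the inventory differs on at least one listed feature.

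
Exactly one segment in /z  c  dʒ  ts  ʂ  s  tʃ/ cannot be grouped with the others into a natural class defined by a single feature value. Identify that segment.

c

The remaining segments after removing /c/ share [+strident]; /c/ (voiceless palatal stop) is [−strident]. For every other candidate removal, the leftover set fails to share any single feature value that the removed segment lacks.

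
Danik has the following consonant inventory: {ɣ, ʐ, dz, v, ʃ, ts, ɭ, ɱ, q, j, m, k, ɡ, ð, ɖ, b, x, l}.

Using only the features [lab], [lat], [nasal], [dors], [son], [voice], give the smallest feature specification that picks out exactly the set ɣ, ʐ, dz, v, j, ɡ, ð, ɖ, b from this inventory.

/ɣ, ʐ, dz, v, j, ɡ, ð, ɖ, b/ are all [+voice], [-nasal], [-lateral], and no other segment in the inventory matches all three values. Dropping any one of them over-generates: [-nasal, -lateral] alone would also admit /ʃ, ts, q, k, …/; [+voice, -lateral] alone would also admit /ɱ, m/; [+voice, -nasal] alone would also admit /ɭ, l/. No other combination of two listed features picks out exactly this set either, so fewer than three features will not do.

[+voice, -nasal, -lat]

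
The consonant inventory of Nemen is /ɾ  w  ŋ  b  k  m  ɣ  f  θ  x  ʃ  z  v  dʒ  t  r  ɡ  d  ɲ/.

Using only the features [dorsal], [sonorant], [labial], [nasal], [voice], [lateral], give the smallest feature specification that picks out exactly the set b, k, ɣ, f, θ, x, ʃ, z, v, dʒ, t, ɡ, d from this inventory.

[-sonorant]

/b, k, ɣ, f, θ, x, ʃ, z, v, dʒ, t, ɡ, d/ are exactly the [-sonorant] segments in the inventory, so a single feature suffices.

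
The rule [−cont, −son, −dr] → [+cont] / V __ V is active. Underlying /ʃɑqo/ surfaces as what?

[ʃɑχo]

Only /q/ occurs between two vowels (/ɑ/ __ /o/) and matches the structural description. It is a voiceless uvular stop, so [−cont, −son, −dr] holds; changing it to [+continuant] with all other features held fixed yields /χ/ (voiceless uvular fricative). No other segment meets both the structural description and the environment, so the output is [ʃɑχo].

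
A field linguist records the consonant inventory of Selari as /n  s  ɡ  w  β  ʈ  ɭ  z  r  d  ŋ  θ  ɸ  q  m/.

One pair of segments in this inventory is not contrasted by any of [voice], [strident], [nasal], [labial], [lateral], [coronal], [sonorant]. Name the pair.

/θ/ (voiceless dental fricative) and /ʈ/ (voiceless retroflex stop) are both [−voice], [−strident], [−nasal], [−labial], [−lateral], [+coronal], [−sonorant], so none of the listed features separates them. (They do differ in [continuant], [anterior] and [distributed], which are not among the given features.) Every other pair in the inventory differs on at least one listed feature.

θ, ʈ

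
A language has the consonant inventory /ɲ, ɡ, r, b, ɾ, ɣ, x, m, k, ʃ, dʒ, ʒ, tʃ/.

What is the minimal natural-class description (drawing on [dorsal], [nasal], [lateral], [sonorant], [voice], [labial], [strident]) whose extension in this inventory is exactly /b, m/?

[+labial]

The target set is precisely the extension of [+labial] in this inventory.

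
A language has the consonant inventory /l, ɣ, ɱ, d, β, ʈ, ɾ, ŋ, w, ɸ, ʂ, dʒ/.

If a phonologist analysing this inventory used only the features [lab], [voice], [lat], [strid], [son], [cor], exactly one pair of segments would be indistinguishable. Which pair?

w, ɱ

On the given features, /w/ and /ɱ/ have an identical profile: [+labial], [+voice], [−lateral], [−strident], [+sonorant], [−coronal]. No other two segments in the inventory coincide on all 6 features. (They do differ in [nasal], [continuant], [round] and [dorsal], which are not among the given features.)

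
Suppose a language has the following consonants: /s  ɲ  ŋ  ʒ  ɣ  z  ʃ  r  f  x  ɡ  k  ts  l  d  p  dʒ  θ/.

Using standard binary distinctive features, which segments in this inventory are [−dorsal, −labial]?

s, ʒ, z, ʃ, r, ts, l, d, dʒ, θ

Checking each segment against [−dorsal], [−labial]: /s/ (voiceless alveolar fricative), /ʒ/ (voiced postalveolar fricative), /z/ (voiced alveolar fricative), /ʃ/ (voiceless postalveolar fricative), /r/ (alveolar trill), /ts/ (voiceless alveolar affricate), among others, satisfy every feature; every other segment in the inventory fails at least one.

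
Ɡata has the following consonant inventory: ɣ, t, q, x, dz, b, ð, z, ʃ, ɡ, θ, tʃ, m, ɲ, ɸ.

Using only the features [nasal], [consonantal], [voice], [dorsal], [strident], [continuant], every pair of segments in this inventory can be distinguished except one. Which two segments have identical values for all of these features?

On the given features, /θ/ and /ɸ/ have an identical profile: [-nasal], [+consonantal], [-voice], [-dorsal], [-strident], [+continuant]. No other two segments in the inventory coincide on all 6 features. (They do differ in [labial] and [coronal], which are not among the given features.)

θ, ɸ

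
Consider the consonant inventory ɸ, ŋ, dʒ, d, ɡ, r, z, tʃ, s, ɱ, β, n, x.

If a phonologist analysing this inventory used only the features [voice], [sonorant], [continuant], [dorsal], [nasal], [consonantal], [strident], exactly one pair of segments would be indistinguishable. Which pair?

ɱ, n

On the given features, /ɱ/ and /n/ have an identical profile: [+voice], [+sonorant], [−continuant], [−dorsal], [+nasal], [+consonantal], [−strident]. No other two segments in the inventory coincide on all 7 features. (They do differ in [labial] and [coronal], which are not among the given features.)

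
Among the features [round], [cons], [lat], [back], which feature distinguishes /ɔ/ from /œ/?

/ɔ/ is the mid back rounded lax vowel and /œ/ is the mid front rounded lax vowel. Both are [+round], [−consonantal], [−lateral]. /ɔ/ is [+back] while /œ/ is [−back], so the distinguishing feature is [back].

[back]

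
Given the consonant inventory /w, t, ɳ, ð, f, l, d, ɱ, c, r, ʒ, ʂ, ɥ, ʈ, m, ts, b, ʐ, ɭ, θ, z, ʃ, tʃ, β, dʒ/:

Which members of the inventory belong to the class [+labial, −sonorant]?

Eliminate segments failing any feature: /w, ɱ, ɥ, m/ are [+sonorant]; /t, ɳ, ð, l, d, c, r, ʒ, ʂ, ʈ, ts, ʐ, ɭ, θ, z, ʃ, tʃ, dʒ/ are [−labial]. The remaining /f, b, β/ satisfy [+labial], [−sonorant].

f, b, β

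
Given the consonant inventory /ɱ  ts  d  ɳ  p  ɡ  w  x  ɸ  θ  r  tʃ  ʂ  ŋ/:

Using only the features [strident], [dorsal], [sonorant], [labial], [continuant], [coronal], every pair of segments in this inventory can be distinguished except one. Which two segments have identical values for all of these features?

Both /ts/ and /tʃ/ are [+strident], [-dorsal], [-sonorant], [-labial], [-continuant], [+coronal]. Since the list omits [anterior] and [distributed] — which do distinguish the voiceless alveolar affricate from the voiceless postalveolar affricate — this pair collapses; all other pairs remain distinct.

ts, tʃ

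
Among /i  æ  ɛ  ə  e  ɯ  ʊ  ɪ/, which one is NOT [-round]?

ʊ

/i, ɯ, æ, ɛ, ə, ɪ, e/ are all [-round]; /ʊ/ (high back rounded lax vowel) is [+round].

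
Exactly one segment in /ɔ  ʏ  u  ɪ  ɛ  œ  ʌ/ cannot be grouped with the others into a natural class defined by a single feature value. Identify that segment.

u

[tense] groups all but one: /ɪ, ɛ, ɔ, œ, ʏ, ʌ/ share [-tense] while /u/ (high back rounded tense vowel) alone is [+tense]. Removing any other segment would not leave a single-feature class that excludes it.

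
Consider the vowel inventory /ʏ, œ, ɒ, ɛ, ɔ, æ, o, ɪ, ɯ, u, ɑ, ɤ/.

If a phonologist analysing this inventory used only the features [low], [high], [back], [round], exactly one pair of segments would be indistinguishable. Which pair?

/ɔ/ (mid back rounded lax vowel) and /o/ (mid back rounded tense vowel) are both [-low], [-high], [+back], [+round], so none of the listed features separates them. (They do differ in [tense], which is not among the given features.) Every other pair in the inventory differs on at least one listed feature.

ɔ, o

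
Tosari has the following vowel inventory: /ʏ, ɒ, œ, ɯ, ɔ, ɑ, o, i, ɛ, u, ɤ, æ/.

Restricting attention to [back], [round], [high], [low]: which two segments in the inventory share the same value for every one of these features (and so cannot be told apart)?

Both /o/ and /ɔ/ are [+back], [+round], [-high], [-low]. Since the list omits [tense] — which does distinguish the mid back rounded tense vowel from the mid back rounded lax vowel — this pair collapses; all other pairs remain distinct.

o, ɔ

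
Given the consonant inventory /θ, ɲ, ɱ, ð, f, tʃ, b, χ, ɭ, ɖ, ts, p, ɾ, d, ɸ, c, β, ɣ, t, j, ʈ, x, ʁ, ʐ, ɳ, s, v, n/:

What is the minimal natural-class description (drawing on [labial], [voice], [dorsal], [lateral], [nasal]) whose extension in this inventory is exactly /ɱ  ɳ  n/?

The class [+nasal], [-dorsal] has exactly /ɱ, ɳ, n/ as its extension in this inventory. No smaller conjunction from the listed features achieves this: [-dorsal] alone would also admit /θ, ð, f, tʃ, …/; [+nasal] alone would also admit /ɲ/; and checking the remaining single features turns up none with this extension.

[+nasal, -dorsal]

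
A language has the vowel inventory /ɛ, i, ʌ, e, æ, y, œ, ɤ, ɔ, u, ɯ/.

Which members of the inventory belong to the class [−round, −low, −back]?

ɛ, i, e

Checking each segment against [−round], [−low], [−back]: /ɛ/ (mid front unrounded lax vowel), /i/ (high front unrounded tense vowel), /e/ (mid front unrounded tense vowel) satisfy every feature; every other segment in the inventory fails at least one.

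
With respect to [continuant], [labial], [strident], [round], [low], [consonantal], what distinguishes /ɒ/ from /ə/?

/ɒ/ is the low back rounded vowel and /ə/ is the mid central vowel (schwa). Both are [+continuant], [−strident], [−consonantal]. /ɒ/ is [+labial] while /ə/ is [−labial]; /ɒ/ is [+round] while /ə/ is [−round]; /ɒ/ is [+low] while /ə/ is [−low], so the distinguishing features are [labial], [round], [low].

[labial], [round], [low]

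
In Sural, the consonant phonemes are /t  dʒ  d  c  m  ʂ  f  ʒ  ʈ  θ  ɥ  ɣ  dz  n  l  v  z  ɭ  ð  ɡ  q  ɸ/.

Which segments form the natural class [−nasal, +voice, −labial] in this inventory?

The [−nasal] segments are /t, dʒ, d, c, ʂ, f, ʒ, ʈ, θ, ɥ, ɣ, dz, l, v, z, ɭ, ð, ɡ, q, ɸ/.
Of those, [+voice] gives /dʒ, d, ʒ, ɥ, ɣ, dz, l, v, z, ɭ, ð, ɡ/.
Intersecting with [−labial] leaves /dʒ, d, ʒ, ɣ, dz, l, z, ɭ, ð, ɡ/.

dʒ, d, ʒ, ɣ, dz, l, z, ɭ, ð, ɡ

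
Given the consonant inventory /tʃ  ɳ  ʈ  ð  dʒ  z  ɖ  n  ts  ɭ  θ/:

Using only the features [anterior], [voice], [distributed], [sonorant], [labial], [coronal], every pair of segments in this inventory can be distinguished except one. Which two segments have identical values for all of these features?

ɳ, ɭ

Both /ɳ/ and /ɭ/ are [−anterior], [+voice], [−distributed], [+sonorant], [−labial], [+coronal]. Since the list omits [nasal] and [lateral] — which do distinguish the retroflex nasal from the retroflex lateral approximant — this pair collapses; all other pairs remain distinct.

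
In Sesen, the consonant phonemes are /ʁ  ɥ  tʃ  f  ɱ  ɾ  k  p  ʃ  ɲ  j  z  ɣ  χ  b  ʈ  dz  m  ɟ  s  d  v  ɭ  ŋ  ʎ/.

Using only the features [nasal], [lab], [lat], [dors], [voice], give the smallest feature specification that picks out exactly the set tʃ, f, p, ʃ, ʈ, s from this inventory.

The class [−voice], [−dorsal] has exactly /tʃ, f, p, ʃ, ʈ, s/ as its extension in this inventory. No smaller conjunction from the listed features achieves this: [−dorsal] alone would also admit /ɱ, ɾ, z, b, …/; [−voice] alone would also admit /k, χ/; and checking the remaining single features turns up none with this extension.

[−voice, −dors]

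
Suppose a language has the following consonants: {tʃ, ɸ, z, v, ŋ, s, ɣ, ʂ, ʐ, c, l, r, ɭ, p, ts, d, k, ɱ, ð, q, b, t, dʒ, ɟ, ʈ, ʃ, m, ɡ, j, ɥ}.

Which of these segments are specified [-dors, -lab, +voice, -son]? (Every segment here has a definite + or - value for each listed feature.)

z, ʐ, d, ð, dʒ

Checking each segment against [-dorsal], [-labial], [+voice], [-sonorant]: /z/ (voiced alveolar fricative), /ʐ/ (voiced retroflex fricative), /d/ (voiced alveolar stop), /ð/ (voiced dental fricative), /dʒ/ (voiced postalveolar affricate) satisfy every feature; every other segment in the inventory fails at least one.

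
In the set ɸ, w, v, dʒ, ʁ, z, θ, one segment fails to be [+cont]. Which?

dʒ

/dʒ/ is the voiced postalveolar affricate, which is [-continuant]; the rest — /ʁ, v, w, ɸ, z, θ/ — are [+continuant].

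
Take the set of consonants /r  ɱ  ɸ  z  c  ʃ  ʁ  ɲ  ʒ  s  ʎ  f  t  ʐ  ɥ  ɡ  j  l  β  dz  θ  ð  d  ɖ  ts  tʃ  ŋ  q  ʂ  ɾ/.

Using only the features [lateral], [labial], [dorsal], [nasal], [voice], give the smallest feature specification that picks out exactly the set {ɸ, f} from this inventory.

[-voice, +labial]

Every target segment is [-voice], [+labial]; each remaining inventory member fails at least one of these. Each conjunct is needed — [+labial] alone would also admit /ɱ, ɥ, β/; [-voice] alone would also admit /c, ʃ, s, t, …/ — and no other single listed feature has exactly this extension, so two is the minimum.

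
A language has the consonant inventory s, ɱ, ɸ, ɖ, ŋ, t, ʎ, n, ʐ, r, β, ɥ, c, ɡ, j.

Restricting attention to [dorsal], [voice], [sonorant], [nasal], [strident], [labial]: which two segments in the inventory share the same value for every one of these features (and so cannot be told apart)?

On the given features, /ʎ/ and /j/ have an identical profile: [+dorsal], [+voice], [+sonorant], [−nasal], [−strident], [−labial]. No other two segments in the inventory coincide on all 6 features. (They do differ in [lateral], which is not among the given features.)

ʎ, j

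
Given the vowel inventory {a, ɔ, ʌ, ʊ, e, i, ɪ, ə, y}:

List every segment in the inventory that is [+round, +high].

First, the [+round] segments are /ɔ, ʊ, y/.
Among these, [+high] leaves /ʊ, y/.

ʊ, y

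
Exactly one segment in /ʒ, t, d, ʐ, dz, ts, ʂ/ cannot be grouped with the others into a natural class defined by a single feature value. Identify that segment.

[distributed] groups all but one: /ʂ, ʐ, dz, d, ts, t/ share [-distributed] while /ʒ/ (voiced postalveolar fricative) alone is [+distributed]. Removing any other segment would not leave a single-feature class that excludes it.

ʒ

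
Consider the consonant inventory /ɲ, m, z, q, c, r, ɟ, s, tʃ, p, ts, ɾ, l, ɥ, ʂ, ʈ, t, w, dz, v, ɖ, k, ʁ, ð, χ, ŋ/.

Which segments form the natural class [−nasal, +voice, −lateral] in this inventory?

z, r, ɟ, ɾ, ɥ, w, dz, v, ɖ, ʁ, ð

Checking each segment against [−nasal], [+voice], [−lateral]: /z/ (voiced alveolar fricative), /r/ (alveolar trill), /ɟ/ (voiced palatal stop), /ɾ/ (alveolar tap), /ɥ/ (labial-palatal glide), /w/ (labial-velar glide), among others, satisfy every feature; every other segment in the inventory fails at least one.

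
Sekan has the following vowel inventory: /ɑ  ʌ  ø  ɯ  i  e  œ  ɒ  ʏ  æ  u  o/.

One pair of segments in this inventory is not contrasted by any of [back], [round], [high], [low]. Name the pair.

/ø/ (mid front rounded tense vowel) and /œ/ (mid front rounded lax vowel) are both [−back], [+round], [−high], [−low], so none of the listed features separates them. (They do differ in [tense], which is not among the given features.) Every other pair in the inventory differs on at least one listed feature.

ø, œ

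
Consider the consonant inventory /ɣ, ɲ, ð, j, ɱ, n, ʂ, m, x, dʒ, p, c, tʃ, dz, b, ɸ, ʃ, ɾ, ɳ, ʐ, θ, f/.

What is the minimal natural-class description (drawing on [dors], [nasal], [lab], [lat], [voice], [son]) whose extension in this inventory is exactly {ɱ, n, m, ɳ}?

[+nasal, −dors]

The class [+nasal], [−dorsal] has exactly /ɱ, n, m, ɳ/ as its extension in this inventory. No smaller conjunction from the listed features achieves this: [−dorsal] alone would also admit /ð, ʂ, dʒ, p, …/; [+nasal] alone would also admit /ɲ/; and checking the remaining single features turns up none with this extension.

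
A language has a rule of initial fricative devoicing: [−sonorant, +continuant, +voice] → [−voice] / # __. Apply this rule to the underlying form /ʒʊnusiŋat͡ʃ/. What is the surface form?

[ʃʊnusiŋat͡ʃ]

/ʒ/ satisfies [−sonorant, +continuant, +voice] and sits in # __. The [−voice] counterpart of the voiced postalveolar fricative is /ʃ/. Other segments in /ʒʊnusiŋat͡ʃ/ either fail the structural description or are not in the environment, so the surface form is [ʃʊnusiŋat͡ʃ].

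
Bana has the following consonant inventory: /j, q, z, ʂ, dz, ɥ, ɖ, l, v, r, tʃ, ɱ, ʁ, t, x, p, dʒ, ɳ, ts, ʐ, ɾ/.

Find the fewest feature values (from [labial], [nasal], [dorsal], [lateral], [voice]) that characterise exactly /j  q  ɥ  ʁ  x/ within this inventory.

The target set is precisely the extension of [+dorsal] in this inventory.

[+dorsal]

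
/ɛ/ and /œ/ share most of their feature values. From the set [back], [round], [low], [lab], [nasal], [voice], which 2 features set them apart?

The two segments share [−back], [−low], [−nasal], [+voice]. The only features from the list on which they differ: /ɛ/ is [−labial] while /œ/ is [+labial]; /ɛ/ is [−round] while /œ/ is [+round].

[labial], [round]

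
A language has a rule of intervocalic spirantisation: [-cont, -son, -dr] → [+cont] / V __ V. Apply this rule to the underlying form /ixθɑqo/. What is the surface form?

[ixθɑχo]

/q/ satisfies [-cont, -son, -dr] and sits in V __ V. The [+continuant] counterpart of the voiceless uvular stop is /χ/. Other segments in /ixθɑqo/ either fail the structural description or are not in the environment, so the surface form is [ixθɑχo].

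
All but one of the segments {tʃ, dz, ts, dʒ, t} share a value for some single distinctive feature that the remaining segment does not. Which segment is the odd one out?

t

/dʒ, dz, tʃ, ts/ are all [+delayed release], but /t/ (voiceless alveolar stop) is [-delayed release]. No other single segment can be removed to leave a set sharing one feature value that the removed segment lacks, so /t/ is the odd one out.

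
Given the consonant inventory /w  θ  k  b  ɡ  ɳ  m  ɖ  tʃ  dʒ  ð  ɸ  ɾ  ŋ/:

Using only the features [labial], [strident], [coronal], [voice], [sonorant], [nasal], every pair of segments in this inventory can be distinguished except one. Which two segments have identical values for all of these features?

ð, ɖ

On the given features, /ð/ and /ɖ/ have an identical profile: [-labial], [-strident], [+coronal], [+voice], [-sonorant], [-nasal]. No other two segments in the inventory coincide on all 6 features. (They do differ in [continuant], [anterior] and [distributed], which are not among the given features.)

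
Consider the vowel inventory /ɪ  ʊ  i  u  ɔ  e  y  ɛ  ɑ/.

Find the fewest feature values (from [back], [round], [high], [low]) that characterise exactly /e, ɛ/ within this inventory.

The class [−high], [−back] has exactly /e, ɛ/ as its extension in this inventory. No smaller conjunction from the listed features achieves this: [−back] alone would also admit /ɪ, i, y/; [−high] alone would also admit /ɔ, ɑ/; and checking the remaining single features turns up none with this extension.

[−high, −back]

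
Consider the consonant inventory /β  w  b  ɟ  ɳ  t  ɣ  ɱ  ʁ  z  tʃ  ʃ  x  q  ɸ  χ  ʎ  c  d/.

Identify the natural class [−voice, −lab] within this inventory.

t, tʃ, ʃ, x, q, χ, c

Eliminate segments failing any feature: /β, w, b, ɟ, ɳ, ɣ, ɱ, ʁ, z, ʎ, d/ are [+voice]; /ɸ/ is [+labial]. The remaining /t, tʃ, ʃ, x, q, χ, c/ satisfy [−voice], [−labial].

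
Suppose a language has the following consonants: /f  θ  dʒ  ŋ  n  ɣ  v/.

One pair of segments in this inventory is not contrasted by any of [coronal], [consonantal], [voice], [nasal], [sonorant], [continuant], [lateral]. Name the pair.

ɣ, v

/ɣ/ (voiced velar fricative) and /v/ (voiced labiodental fricative) are both [−coronal], [+consonantal], [+voice], [−nasal], [−sonorant], [+continuant], [−lateral], so none of the listed features separates them. (They do differ in [labial] and [dorsal], which are not among the given features.) Every other pair in the inventory differs on at least one listed feature.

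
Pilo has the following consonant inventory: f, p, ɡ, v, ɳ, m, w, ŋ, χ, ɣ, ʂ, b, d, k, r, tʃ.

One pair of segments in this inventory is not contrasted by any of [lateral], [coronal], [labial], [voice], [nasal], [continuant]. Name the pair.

On the given features, /v/ and /w/ have an identical profile: [-lateral], [-coronal], [+labial], [+voice], [-nasal], [+continuant]. No other two segments in the inventory coincide on all 6 features. (They do differ in [sonorant], [round] and [dorsal], which are not among the given features.)

v, w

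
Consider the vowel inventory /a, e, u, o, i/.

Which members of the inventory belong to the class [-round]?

a, e, i

The [-round] segments here are /a, e, i/; the remaining /u, o/ are [+round].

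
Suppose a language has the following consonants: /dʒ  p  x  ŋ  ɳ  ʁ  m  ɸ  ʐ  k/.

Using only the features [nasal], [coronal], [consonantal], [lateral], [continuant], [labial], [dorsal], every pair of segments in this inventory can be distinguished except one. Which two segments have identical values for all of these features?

/ʁ/ (voiced uvular fricative) and /x/ (voiceless velar fricative) are both [−nasal], [−coronal], [+consonantal], [−lateral], [+continuant], [−labial], [+dorsal], so none of the listed features separates them. (They do differ in [voice] and [high], which are not among the given features.) Every other pair in the inventory differs on at least one listed feature.

ʁ, x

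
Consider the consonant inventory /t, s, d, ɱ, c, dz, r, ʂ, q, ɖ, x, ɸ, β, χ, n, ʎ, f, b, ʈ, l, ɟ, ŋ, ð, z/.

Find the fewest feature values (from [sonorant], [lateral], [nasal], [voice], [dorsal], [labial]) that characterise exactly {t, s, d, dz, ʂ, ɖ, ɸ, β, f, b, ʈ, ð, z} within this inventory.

[−sonorant, −dorsal]

/t, s, d, dz, ʂ, ɖ, ɸ, β, f, b, ʈ, ð, z/ are all [−sonorant], [−dorsal], and no other segment in the inventory matches both values. Dropping any one of them over-generates: [−dorsal] alone would also admit /ɱ, r, n, l/; [−sonorant] alone would also admit /c, q, x, χ, …/. No other single listed feature picks out exactly this set either, so fewer than two features will not do.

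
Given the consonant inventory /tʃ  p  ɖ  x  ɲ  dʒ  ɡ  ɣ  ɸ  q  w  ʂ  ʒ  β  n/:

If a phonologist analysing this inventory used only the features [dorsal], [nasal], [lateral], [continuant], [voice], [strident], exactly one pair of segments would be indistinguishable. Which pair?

w, ɣ

On the given features, /w/ and /ɣ/ have an identical profile: [+dorsal], [-nasal], [-lateral], [+continuant], [+voice], [-strident]. No other two segments in the inventory coincide on all 6 features. (They do differ in [sonorant], [labial] and [round], which are not among the given features.)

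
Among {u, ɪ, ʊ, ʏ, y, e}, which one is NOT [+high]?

e

/e/ is the mid front unrounded tense vowel, which is [-high]; the rest — /y, ʊ, ɪ, u, ʏ/ — are [+high].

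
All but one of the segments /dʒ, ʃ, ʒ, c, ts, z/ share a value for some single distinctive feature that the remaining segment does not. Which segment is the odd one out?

c

/ʃ, dʒ, z, ts, ʒ/ are all [+strident], but /c/ (voiceless palatal stop) is [-strident]. No other single segment can be removed to leave a set sharing one feature value that the removed segment lacks, so /c/ is the odd one out.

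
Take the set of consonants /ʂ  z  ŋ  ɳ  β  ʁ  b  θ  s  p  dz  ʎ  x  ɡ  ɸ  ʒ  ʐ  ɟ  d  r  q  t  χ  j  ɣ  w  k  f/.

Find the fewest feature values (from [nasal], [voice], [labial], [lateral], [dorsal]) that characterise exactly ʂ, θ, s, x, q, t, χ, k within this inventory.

The class [-voice], [-labial] has exactly /ʂ, θ, s, x, q, t, χ, k/ as its extension in this inventory. No smaller conjunction from the listed features achieves this: [-labial] alone would also admit /z, ŋ, ɳ, ʁ, …/; [-voice] alone would also admit /p, ɸ, f/; and checking the remaining single features turns up none with this extension.

[-voice, -labial]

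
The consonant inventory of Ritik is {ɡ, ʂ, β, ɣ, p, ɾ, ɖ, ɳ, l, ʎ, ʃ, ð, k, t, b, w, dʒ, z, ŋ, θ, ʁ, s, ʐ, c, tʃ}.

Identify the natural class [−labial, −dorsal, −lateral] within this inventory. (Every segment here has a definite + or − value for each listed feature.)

Eliminate segments failing any feature: /ɡ, ɣ, ʎ, k, ŋ, ʁ, c/ are [+dorsal]; /β, p, b, w/ are [+labial]; /l/ is [+lateral]. The remaining /ʂ, ɾ, ɖ, ɳ, ʃ, ð, t, dʒ, z, θ, s, ʐ, tʃ/ satisfy [−labial], [−dorsal], [−lateral].

ʂ, ɾ, ɖ, ɳ, ʃ, ð, t, dʒ, z, θ, s, ʐ, tʃ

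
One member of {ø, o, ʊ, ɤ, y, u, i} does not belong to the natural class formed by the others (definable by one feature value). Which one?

ʊ

/o, ø, u, i, ɤ, y/ are all [+tense], but /ʊ/ (high back rounded lax vowel) is [−tense]. No other single segment can be removed to leave a set sharing one feature value that the removed segment lacks, so /ʊ/ is the odd one out.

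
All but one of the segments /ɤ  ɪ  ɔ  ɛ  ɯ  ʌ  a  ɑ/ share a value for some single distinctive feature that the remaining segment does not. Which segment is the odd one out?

[round] groups all but one: /ɑ, ɛ, a, ɯ, ʌ, ɤ, ɪ/ share [-round] while /ɔ/ (mid back rounded lax vowel) alone is [+round]. Removing any other segment would not leave a single-feature class that excludes it.

ɔ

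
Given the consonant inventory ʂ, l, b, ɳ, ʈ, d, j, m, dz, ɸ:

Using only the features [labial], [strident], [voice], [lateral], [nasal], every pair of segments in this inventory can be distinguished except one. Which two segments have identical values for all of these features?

j, d

On the given features, /j/ and /d/ have an identical profile: [-labial], [-strident], [+voice], [-lateral], [-nasal]. No other two segments in the inventory coincide on all 5 features. (They do differ in [sonorant], [continuant] and [dorsal], which are not among the given features.)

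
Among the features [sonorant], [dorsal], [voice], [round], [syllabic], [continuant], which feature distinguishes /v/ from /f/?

The two segments share [-sonorant], [-dorsal], [-round], [-syllabic], [+continuant]. The only feature from the list on which they differ: /v/ is [+voice] while /f/ is [-voice].

[voice]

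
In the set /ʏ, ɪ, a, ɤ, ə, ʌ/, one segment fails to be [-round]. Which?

/ʏ/ is the high front rounded lax vowel, which is [+round]; the rest — /ɪ, ɤ, a, ʌ, ə/ — are [-round].

ʏ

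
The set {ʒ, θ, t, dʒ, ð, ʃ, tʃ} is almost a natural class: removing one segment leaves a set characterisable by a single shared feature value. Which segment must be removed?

The remaining segments after removing /t/ share [+distributed]; /t/ (voiceless alveolar stop) is [-distributed]. For every other candidate removal, the leftover set fails to share any single feature value that the removed segment lacks.

t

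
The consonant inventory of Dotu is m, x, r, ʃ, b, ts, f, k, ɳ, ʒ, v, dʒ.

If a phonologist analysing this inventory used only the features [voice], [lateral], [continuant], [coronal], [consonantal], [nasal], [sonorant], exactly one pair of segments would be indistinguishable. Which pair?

x, f

On the given features, /x/ and /f/ have an identical profile: [−voice], [−lateral], [+continuant], [−coronal], [+consonantal], [−nasal], [−sonorant]. No other two segments in the inventory coincide on all 7 features. (They do differ in [labial] and [dorsal], which are not among the given features.)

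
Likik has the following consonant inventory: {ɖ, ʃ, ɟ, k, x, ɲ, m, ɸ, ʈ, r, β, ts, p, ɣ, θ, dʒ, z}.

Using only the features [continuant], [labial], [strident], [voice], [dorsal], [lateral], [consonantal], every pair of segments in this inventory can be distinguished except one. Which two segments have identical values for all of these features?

/ɟ/ (voiced palatal stop) and /ɲ/ (palatal nasal) are both [−continuant], [−labial], [−strident], [+voice], [+dorsal], [−lateral], [+consonantal], so none of the listed features separates them. (They do differ in [sonorant] and [nasal], which are not among the given features.) Every other pair in the inventory differs on at least one listed feature.

ɟ, ɲ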